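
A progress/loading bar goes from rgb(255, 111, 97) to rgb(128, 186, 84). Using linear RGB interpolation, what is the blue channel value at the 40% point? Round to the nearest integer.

B = 97 + 0.4 × (84 − 97) = 91.8 → 92

92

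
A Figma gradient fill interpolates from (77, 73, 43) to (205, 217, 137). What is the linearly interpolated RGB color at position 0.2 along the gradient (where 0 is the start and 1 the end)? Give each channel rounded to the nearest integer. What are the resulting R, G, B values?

R = 77 + 0.2 × (205 − 77) = 77 + 0.2 × 128 = 102.6 → 103
G = 73 + 0.2 × (217 − 73) = 73 + 0.2 × 144 = 101.8 → 102
B = 43 + 0.2 × (137 − 43) = 43 + 0.2 × 94 = 61.8 → 62

(103, 102, 62)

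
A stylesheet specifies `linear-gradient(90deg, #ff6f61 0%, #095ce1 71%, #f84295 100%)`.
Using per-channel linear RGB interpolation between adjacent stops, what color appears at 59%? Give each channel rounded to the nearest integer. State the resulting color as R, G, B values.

59% lies between the 0% and 71% stops, so the local fraction is t = (59 − 0)/(71 − 0) = 59/71 ≈ 0.831.
#ff6f61 → (255, 111, 97); #095ce1 → (9, 92, 225).
R = 255 + 0.831 × (9 − 255) = 50.574 → 51
G = 111 + 0.831 × (92 − 111) = 95.211 → 95
B = 97 + 0.831 × (225 − 97) = 203.368 → 203

(51, 95, 203)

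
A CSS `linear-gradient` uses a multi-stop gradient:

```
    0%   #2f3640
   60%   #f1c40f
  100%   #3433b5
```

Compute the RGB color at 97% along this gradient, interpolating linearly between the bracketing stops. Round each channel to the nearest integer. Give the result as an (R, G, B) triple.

97% lies between the 60% and 100% stops, so the local fraction is t = (97 − 60)/(100 − 60) = 37/40 ≈ 0.925.
#f1c40f → (241, 196, 15); #3433b5 → (52, 51, 181).
R = 241 + 0.925 × (52 − 241) = 66.175 → 66
G = 196 + 0.925 × (51 − 196) = 61.875 → 62
B = 15 + 0.925 × (181 − 15) = 168.55 → 169

(66, 62, 169)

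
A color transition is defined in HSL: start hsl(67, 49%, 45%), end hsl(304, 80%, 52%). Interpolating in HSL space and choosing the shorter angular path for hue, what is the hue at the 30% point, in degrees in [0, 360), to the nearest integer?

Hue: 304 − 67 = 237°, but |237| > 180 so the shorter arc goes the other way: Δh = 237 − 360 = -123°.
H = 67 + 0.3 × (-123) = 30.1 → 30°

30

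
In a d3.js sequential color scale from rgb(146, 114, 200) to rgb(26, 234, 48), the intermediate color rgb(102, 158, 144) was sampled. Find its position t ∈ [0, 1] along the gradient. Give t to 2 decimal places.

Invert the lerp on the B channel (largest span, 152): t = (144 − 200) / (48 − 200) = -56/-152 = 0.36842.
Check on R: (102 − 146)/(26 − 146) = 0.3667 ✓

0.37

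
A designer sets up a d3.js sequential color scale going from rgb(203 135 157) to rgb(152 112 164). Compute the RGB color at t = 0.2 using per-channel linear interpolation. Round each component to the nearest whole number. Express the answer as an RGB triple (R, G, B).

R = 203 + 0.2 × (152 − 203) = 203 + 0.2 × -51 = 192.8 → 193
G = 135 + 0.2 × (112 − 135) = 135 + 0.2 × -23 = 130.4 → 130
B = 157 + 0.2 × (164 − 157) = 157 + 0.2 × 7 = 158.4 → 158

(193, 130, 158)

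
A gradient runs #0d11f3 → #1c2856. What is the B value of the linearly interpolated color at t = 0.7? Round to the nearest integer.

B₁ = 243 (from #0d11f3), B₂ = 86 (from #1c2856).
B = 243 + 0.7 × (86 − 243) = 133.1 → 133

133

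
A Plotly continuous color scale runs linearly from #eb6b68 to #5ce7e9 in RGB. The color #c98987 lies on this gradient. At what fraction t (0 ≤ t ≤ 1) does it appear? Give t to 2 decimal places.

0.24

Invert the lerp on the R channel (largest span, 143): t = (201 − 235) / (92 − 235) = -34/-143 = 0.23776.
Check on G: (137 − 107)/(231 − 107) = 0.2419 ✓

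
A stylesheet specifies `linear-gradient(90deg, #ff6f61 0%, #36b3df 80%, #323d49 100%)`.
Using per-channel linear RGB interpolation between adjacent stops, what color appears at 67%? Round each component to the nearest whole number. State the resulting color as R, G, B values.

(87, 168, 203)

67% lies between the 0% and 80% stops, so the local fraction is t = (67 − 0)/(80 − 0) = 67/80 ≈ 0.8375.
#ff6f61 → (255, 111, 97); #36b3df → (54, 179, 223).
R = 255 + 0.8375 × (54 − 255) = 86.662 → 87
G = 111 + 0.8375 × (179 − 111) = 167.95 → 168
B = 97 + 0.8375 × (223 − 97) = 202.525 → 203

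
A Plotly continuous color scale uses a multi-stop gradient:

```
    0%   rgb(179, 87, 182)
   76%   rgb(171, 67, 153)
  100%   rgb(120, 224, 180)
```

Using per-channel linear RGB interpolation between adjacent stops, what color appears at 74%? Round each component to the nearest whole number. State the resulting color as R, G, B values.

(171, 68, 154)

74% lies between the 0% and 76% stops, so the local fraction is t = (74 − 0)/(76 − 0) = 74/76 ≈ 0.9737.
R = 179 + 0.9737 × (171 − 179) = 171.21 → 171
G = 87 + 0.9737 × (67 − 87) = 67.526 → 68
B = 182 + 0.9737 × (153 − 182) = 153.763 → 154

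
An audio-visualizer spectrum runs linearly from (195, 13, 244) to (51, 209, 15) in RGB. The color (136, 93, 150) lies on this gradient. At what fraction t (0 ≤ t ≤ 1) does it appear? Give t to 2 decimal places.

Invert the lerp on the B channel (largest span, 229): t = (150 − 244) / (15 − 244) = -94/-229 = 0.41048.
Check on R: (136 − 195)/(51 − 195) = 0.4097 ✓

0.41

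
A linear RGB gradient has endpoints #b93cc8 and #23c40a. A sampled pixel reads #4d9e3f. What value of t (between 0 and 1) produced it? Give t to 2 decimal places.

0.72

Invert the lerp on the B channel (largest span, 190): t = (63 − 200) / (10 − 200) = -137/-190 = 0.72105.
Check on R: (77 − 185)/(35 − 185) = 0.72 ✓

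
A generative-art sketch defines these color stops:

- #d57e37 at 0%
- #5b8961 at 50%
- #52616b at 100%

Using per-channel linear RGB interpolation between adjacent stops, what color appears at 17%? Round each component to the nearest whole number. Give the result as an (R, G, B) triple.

(172, 130, 69)

17% lies between the 0% and 50% stops, so the local fraction is t = (17 − 0)/(50 − 0) = 17/50 ≈ 0.34.
#d57e37 → (213, 126, 55); #5b8961 → (91, 137, 97).
R = 213 + 0.34 × (91 − 213) = 171.52 → 172
G = 126 + 0.34 × (137 − 126) = 129.74 → 130
B = 55 + 0.34 × (97 − 55) = 69.28 → 69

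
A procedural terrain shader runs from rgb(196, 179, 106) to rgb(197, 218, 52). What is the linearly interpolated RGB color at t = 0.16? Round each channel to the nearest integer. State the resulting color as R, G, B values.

R = 196 + 0.16 × (197 − 196) = 196 + 0.16 × 1 = 196.16 → 196
G = 179 + 0.16 × (218 − 179) = 179 + 0.16 × 39 = 185.24 → 185
B = 106 + 0.16 × (52 − 106) = 106 + 0.16 × -54 = 97.36 → 97

(196, 185, 97)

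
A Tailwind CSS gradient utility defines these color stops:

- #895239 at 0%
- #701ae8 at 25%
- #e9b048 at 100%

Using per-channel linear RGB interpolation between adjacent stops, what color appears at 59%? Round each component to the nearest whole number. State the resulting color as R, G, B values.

(167, 94, 159)

59% lies between the 25% and 100% stops, so the local fraction is t = (59 − 25)/(100 − 25) = 34/75 ≈ 0.4533.
#701ae8 → (112, 26, 232); #e9b048 → (233, 176, 72).
R = 112 + 0.4533 × (233 − 112) = 166.849 → 167
G = 26 + 0.4533 × (176 − 26) = 93.995 → 94
B = 232 + 0.4533 × (72 − 232) = 159.472 → 159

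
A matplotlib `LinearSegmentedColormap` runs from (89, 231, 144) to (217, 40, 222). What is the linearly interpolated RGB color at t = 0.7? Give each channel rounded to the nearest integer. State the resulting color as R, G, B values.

R = 89 + 0.7 × (217 − 89) = 89 + 0.7 × 128 = 178.6 → 179
G = 231 + 0.7 × (40 − 231) = 231 + 0.7 × -191 = 97.3 → 97
B = 144 + 0.7 × (222 − 144) = 144 + 0.7 × 78 = 198.6 → 199
So the blended color is (179, 97, 199), about #b361c7.

(179, 97, 199)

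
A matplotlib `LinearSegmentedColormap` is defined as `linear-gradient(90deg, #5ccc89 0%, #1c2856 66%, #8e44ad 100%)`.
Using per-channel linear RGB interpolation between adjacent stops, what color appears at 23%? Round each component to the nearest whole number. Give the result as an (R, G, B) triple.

23% lies between the 0% and 66% stops, so the local fraction is t = (23 − 0)/(66 − 0) = 23/66 ≈ 0.3485.
#5ccc89 → (92, 204, 137); #1c2856 → (28, 40, 86).
R = 92 + 0.3485 × (28 − 92) = 69.696 → 70
G = 204 + 0.3485 × (40 − 204) = 146.846 → 147
B = 137 + 0.3485 × (86 − 137) = 119.227 → 119

(70, 147, 119)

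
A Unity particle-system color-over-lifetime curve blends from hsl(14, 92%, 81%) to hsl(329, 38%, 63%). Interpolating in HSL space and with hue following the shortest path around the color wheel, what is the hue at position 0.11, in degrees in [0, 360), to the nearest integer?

9

Hue: 329 − 14 = 315°, but |315| > 180 so the shorter arc goes the other way: Δh = 315 − 360 = -45°.
H = 14 + 0.11 × (-45) = 9.05 → 9°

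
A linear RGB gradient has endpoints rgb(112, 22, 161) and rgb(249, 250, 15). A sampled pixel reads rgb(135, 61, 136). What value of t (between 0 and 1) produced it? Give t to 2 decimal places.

0.17

Invert the lerp on the G channel (largest span, 228): t = (61 − 22) / (250 − 22) = 39/228 = 0.17105.
Check on R: (135 − 112)/(249 − 112) = 0.1679 ✓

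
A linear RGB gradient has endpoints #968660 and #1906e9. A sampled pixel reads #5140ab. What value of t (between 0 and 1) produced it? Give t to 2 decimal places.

0.55

Invert the lerp on the B channel (largest span, 137): t = (171 − 96) / (233 − 96) = 75/137 = 0.54745.
Check on R: (81 − 150)/(25 − 150) = 0.552 ✓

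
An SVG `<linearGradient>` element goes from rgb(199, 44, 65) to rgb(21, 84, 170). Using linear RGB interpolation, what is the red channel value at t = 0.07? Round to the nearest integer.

R = 199 + 0.07 × (21 − 199) = 186.54 → 187

187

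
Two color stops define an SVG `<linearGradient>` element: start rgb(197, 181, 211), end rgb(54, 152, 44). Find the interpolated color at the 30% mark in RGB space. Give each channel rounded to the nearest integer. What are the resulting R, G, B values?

30% corresponds to t = 0.3.
R = 197 + 0.3 × (54 − 197) = 197 + 0.3 × -143 = 154.1 → 154
G = 181 + 0.3 × (152 − 181) = 181 + 0.3 × -29 = 172.3 → 172
B = 211 + 0.3 × (44 − 211) = 211 + 0.3 × -167 = 160.9 → 161

(154, 172, 161)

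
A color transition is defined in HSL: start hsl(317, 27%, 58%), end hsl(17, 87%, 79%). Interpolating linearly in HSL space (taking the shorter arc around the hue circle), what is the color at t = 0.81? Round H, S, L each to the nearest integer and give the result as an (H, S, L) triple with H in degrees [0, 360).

(6, 76, 75)

Hue: 17 − 317 = -300°, but |-300| > 180 so the shorter arc goes the other way: Δh = -300 + 360 = 60°.
H = 317 + 0.81 × (60) = 365.6 → 366 → 366 mod 360 = 6°
S = 27 + 0.81 × (87 − 27) = 75.6 → 76%
L = 58 + 0.81 × (79 − 58) = 75.01 → 75%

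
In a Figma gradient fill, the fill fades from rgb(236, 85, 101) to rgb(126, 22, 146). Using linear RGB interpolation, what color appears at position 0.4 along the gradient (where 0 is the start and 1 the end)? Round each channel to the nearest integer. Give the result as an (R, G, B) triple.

(192, 60, 119)

R = 236 + 0.4 × (126 − 236) = 236 + 0.4 × -110 = 192 → 192
G = 85 + 0.4 × (22 − 85) = 85 + 0.4 × -63 = 59.8 → 60
B = 101 + 0.4 × (146 − 101) = 101 + 0.4 × 45 = 119 → 119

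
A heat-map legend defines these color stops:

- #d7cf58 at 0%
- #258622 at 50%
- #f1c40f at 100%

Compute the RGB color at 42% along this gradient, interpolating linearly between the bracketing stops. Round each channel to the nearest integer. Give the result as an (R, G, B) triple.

42% lies between the 0% and 50% stops, so the local fraction is t = (42 − 0)/(50 − 0) = 42/50 ≈ 0.84.
#d7cf58 → (215, 207, 88); #258622 → (37, 134, 34).
R = 215 + 0.84 × (37 − 215) = 65.48 → 65
G = 207 + 0.84 × (134 − 207) = 145.68 → 146
B = 88 + 0.84 × (34 − 88) = 42.64 → 43

(65, 146, 43)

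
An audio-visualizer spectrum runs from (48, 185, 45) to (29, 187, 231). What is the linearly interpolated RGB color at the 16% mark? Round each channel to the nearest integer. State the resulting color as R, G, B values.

16% corresponds to t = 0.16.
R = 48 + 0.16 × (29 − 48) = 48 + 0.16 × -19 = 44.96 → 45
G = 185 + 0.16 × (187 − 185) = 185 + 0.16 × 2 = 185.32 → 185
B = 45 + 0.16 × (231 − 45) = 45 + 0.16 × 186 = 74.76 → 75
So the blended color is (45, 185, 75), about #2db94b.

(45, 185, 75)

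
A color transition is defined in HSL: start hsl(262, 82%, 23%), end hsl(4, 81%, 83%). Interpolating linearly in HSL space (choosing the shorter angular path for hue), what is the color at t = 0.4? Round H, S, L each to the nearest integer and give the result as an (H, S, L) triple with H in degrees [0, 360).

(303, 82, 47)

Hue: 4 − 262 = -258°, but |-258| > 180 so the shorter arc goes the other way: Δh = -258 + 360 = 102°.
H = 262 + 0.4 × (102) = 302.8 → 303°
S = 82 + 0.4 × (81 − 82) = 81.6 → 82%
L = 23 + 0.4 × (83 − 23) = 47 → 47%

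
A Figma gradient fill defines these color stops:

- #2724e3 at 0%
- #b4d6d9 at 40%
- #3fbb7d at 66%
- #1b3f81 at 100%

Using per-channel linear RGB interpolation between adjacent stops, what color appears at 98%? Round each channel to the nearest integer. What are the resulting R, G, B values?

(29, 70, 129)

98% lies between the 66% and 100% stops, so the local fraction is t = (98 − 66)/(100 − 66) = 32/34 ≈ 0.9412.
#3fbb7d → (63, 187, 125); #1b3f81 → (27, 63, 129).
R = 63 + 0.9412 × (27 − 63) = 29.117 → 29
G = 187 + 0.9412 × (63 − 187) = 70.291 → 70
B = 125 + 0.9412 × (129 − 125) = 128.765 → 129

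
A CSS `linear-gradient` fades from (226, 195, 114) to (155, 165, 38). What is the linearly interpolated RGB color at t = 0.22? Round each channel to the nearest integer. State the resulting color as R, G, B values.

R = 226 + 0.22 × (155 − 226) = 226 + 0.22 × -71 = 210.38 → 210
G = 195 + 0.22 × (165 − 195) = 195 + 0.22 × -30 = 188.4 → 188
B = 114 + 0.22 × (38 − 114) = 114 + 0.22 × -76 = 97.28 → 97

(210, 188, 97)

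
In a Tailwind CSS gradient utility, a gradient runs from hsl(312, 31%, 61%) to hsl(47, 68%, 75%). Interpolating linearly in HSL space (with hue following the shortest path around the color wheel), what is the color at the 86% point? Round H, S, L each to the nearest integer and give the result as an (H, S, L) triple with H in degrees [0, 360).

(34, 63, 73)

Hue: 47 − 312 = -265°, but |-265| > 180 so the shorter arc goes the other way: Δh = -265 + 360 = 95°.
H = 312 + 0.86 × (95) = 393.7 → 394 → 394 mod 360 = 34°
S = 31 + 0.86 × (68 − 31) = 62.82 → 63%
L = 61 + 0.86 × (75 − 61) = 73.04 → 73%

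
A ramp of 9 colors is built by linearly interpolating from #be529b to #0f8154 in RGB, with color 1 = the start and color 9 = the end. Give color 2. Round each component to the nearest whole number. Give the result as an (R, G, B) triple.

(168, 88, 146)

With 9 swatches and endpoints inclusive, swatch 2 sits at t = (2 − 1)/(9 − 1) = 1/8 ≈ 0.125.
#be529b → (190, 82, 155); #0f8154 → (15, 129, 84).
R = 190 + 0.125 × (15 − 190) = 168.125 → 168
G = 82 + 0.125 × (129 − 82) = 87.875 → 88
B = 155 + 0.125 × (84 − 155) = 146.125 → 146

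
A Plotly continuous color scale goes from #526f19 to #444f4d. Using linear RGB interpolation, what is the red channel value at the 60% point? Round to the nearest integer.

R₁ = 82 (from #526f19), R₂ = 68 (from #444f4d).
R = 82 + 0.6 × (68 − 82) = 73.6 → 74

74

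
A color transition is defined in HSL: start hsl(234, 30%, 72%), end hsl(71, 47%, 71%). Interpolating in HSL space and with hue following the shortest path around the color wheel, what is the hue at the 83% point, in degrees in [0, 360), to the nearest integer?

Hue arc: Δh = 71 − 234 = -163° (|Δh| ≤ 180, already the shorter path).
H = 234 + 0.83 × (-163) = 98.71 → 99°

99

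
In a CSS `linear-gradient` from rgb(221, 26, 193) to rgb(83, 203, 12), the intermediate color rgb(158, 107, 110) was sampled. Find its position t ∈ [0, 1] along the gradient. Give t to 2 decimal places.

0.46

Invert the lerp on the B channel (largest span, 181): t = (110 − 193) / (12 − 193) = -83/-181 = 0.45856.
Check on R: (158 − 221)/(83 − 221) = 0.4565 ✓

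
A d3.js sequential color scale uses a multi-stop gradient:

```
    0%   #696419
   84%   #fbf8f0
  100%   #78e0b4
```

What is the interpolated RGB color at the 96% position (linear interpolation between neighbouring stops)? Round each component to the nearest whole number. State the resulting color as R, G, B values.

(153, 230, 195)

96% lies between the 84% and 100% stops, so the local fraction is t = (96 − 84)/(100 − 84) = 12/16 ≈ 0.75.
#fbf8f0 → (251, 248, 240); #78e0b4 → (120, 224, 180).
R = 251 + 0.75 × (120 − 251) = 152.75 → 153
G = 248 + 0.75 × (224 − 248) = 230 → 230
B = 240 + 0.75 × (180 − 240) = 195 → 195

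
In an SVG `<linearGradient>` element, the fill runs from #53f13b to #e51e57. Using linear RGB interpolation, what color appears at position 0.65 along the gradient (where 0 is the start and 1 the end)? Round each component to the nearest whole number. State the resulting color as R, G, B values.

(178, 104, 77)

#53f13b → (83, 241, 59); #e51e57 → (229, 30, 87).
R = 83 + 0.65 × (229 − 83) = 83 + 0.65 × 146 = 177.9 → 178
G = 241 + 0.65 × (30 − 241) = 241 + 0.65 × -211 = 103.85 → 104
B = 59 + 0.65 × (87 − 59) = 59 + 0.65 × 28 = 77.2 → 77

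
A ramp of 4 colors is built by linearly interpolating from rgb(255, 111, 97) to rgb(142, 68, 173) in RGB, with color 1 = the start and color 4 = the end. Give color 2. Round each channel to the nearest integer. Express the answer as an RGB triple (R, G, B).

(217, 97, 122)

With 4 swatches and endpoints inclusive, swatch 2 sits at t = (2 − 1)/(4 − 1) = 1/3 ≈ 0.3333.
R = 255 + 0.3333 × (142 − 255) = 217.337 → 217
G = 111 + 0.3333 × (68 − 111) = 96.668 → 97
B = 97 + 0.3333 × (173 − 97) = 122.331 → 122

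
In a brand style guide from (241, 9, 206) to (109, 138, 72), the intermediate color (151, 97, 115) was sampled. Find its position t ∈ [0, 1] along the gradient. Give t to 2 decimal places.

0.68

Invert the lerp on the B channel (largest span, 134): t = (115 − 206) / (72 − 206) = -91/-134 = 0.6791.
Check on R: (151 − 241)/(109 − 241) = 0.6818 ✓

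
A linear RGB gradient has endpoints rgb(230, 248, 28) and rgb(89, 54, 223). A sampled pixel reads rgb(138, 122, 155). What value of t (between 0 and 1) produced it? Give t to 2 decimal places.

Invert the lerp on the B channel (largest span, 195): t = (155 − 28) / (223 − 28) = 127/195 = 0.65128.
Check on R: (138 − 230)/(89 − 230) = 0.6525 ✓

0.65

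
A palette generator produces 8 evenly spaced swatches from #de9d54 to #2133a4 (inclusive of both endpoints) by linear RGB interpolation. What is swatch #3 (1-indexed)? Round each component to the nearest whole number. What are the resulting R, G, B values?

(168, 127, 107)

With 8 swatches and endpoints inclusive, swatch 3 sits at t = (3 − 1)/(8 − 1) = 2/7 ≈ 0.2857.
#de9d54 → (222, 157, 84); #2133a4 → (33, 51, 164).
R = 222 + 0.2857 × (33 − 222) = 168.003 → 168
G = 157 + 0.2857 × (51 − 157) = 126.716 → 127
B = 84 + 0.2857 × (164 − 84) = 106.856 → 107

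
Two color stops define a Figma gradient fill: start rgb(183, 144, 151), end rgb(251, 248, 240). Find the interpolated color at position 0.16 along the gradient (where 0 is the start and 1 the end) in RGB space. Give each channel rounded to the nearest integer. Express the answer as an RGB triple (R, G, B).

R = 183 + 0.16 × (251 − 183) = 183 + 0.16 × 68 = 193.88 → 194
G = 144 + 0.16 × (248 − 144) = 144 + 0.16 × 104 = 160.64 → 161
B = 151 + 0.16 × (240 − 151) = 151 + 0.16 × 89 = 165.24 → 165

(194, 161, 165)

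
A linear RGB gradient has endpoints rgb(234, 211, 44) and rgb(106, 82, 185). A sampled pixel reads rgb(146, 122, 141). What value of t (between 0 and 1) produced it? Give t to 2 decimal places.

Invert the lerp on the B channel (largest span, 141): t = (141 − 44) / (185 − 44) = 97/141 = 0.68794.
Check on R: (146 − 234)/(106 − 234) = 0.6875 ✓

0.69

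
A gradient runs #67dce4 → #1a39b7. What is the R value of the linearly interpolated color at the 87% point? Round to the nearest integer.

R₁ = 103 (from #67dce4), R₂ = 26 (from #1a39b7).
R = 103 + 0.87 × (26 − 103) = 36.01 → 36

36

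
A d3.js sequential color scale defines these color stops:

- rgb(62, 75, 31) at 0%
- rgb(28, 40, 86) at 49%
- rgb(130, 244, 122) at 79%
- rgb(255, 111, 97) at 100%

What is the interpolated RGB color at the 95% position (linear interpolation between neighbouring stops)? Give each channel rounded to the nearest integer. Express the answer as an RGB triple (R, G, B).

95% lies between the 79% and 100% stops, so the local fraction is t = (95 − 79)/(100 − 79) = 16/21 ≈ 0.7619.
R = 130 + 0.7619 × (255 − 130) = 225.238 → 225
G = 244 + 0.7619 × (111 − 244) = 142.667 → 143
B = 122 + 0.7619 × (97 − 122) = 102.953 → 103

(225, 143, 103)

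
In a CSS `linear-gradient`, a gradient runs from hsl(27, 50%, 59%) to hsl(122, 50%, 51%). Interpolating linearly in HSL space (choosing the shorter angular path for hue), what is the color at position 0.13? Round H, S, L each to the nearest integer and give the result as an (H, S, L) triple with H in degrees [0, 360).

Hue arc: Δh = 122 − 27 = 95° (|Δh| ≤ 180, already the shorter path).
H = 27 + 0.13 × (95) = 39.35 → 39°
S = 50 + 0.13 × (50 − 50) = 50 → 50%
L = 59 + 0.13 × (51 − 59) = 57.96 → 58%

(39, 50, 58)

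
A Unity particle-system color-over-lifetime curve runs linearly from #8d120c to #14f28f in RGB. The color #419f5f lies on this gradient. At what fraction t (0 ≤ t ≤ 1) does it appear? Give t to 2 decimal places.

Invert the lerp on the G channel (largest span, 224): t = (159 − 18) / (242 − 18) = 141/224 = 0.62946.
Check on R: (65 − 141)/(20 − 141) = 0.6281 ✓

0.63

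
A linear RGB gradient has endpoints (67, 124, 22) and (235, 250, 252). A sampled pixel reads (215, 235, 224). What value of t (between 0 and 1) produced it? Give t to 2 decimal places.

Invert the lerp on the B channel (largest span, 230): t = (224 − 22) / (252 − 22) = 202/230 = 0.87826.
Check on R: (215 − 67)/(235 − 67) = 0.881 ✓

0.88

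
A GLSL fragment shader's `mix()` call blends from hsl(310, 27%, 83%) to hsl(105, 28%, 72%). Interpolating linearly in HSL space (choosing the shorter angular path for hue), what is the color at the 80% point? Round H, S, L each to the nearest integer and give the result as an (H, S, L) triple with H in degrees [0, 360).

Hue: 105 − 310 = -205°, but |-205| > 180 so the shorter arc goes the other way: Δh = -205 + 360 = 155°.
H = 310 + 0.8 × (155) = 434 → 434 → 434 mod 360 = 74°
S = 27 + 0.8 × (28 − 27) = 27.8 → 28%
L = 83 + 0.8 × (72 − 83) = 74.2 → 74%

(74, 28, 74)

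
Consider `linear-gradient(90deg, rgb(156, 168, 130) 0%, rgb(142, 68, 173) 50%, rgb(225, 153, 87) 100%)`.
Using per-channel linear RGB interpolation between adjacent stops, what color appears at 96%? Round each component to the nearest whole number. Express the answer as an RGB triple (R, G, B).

(218, 146, 94)

96% lies between the 50% and 100% stops, so the local fraction is t = (96 − 50)/(100 − 50) = 46/50 ≈ 0.92.
R = 142 + 0.92 × (225 − 142) = 218.36 → 218
G = 68 + 0.92 × (153 − 68) = 146.2 → 146
B = 173 + 0.92 × (87 − 173) = 93.88 → 94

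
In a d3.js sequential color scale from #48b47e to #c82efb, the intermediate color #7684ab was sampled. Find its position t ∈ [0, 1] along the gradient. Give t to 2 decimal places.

Invert the lerp on the G channel (largest span, 134): t = (132 − 180) / (46 − 180) = -48/-134 = 0.35821.
Check on R: (118 − 72)/(200 − 72) = 0.3594 ✓

0.36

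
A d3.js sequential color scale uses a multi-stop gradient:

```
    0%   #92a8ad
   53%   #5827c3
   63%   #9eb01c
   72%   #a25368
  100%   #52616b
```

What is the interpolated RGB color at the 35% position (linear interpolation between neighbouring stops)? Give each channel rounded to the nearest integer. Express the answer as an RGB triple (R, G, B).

35% lies between the 0% and 53% stops, so the local fraction is t = (35 − 0)/(53 − 0) = 35/53 ≈ 0.6604.
#92a8ad → (146, 168, 173); #5827c3 → (88, 39, 195).
R = 146 + 0.6604 × (88 − 146) = 107.697 → 108
G = 168 + 0.6604 × (39 − 168) = 82.808 → 83
B = 173 + 0.6604 × (195 − 173) = 187.529 → 188

(108, 83, 188)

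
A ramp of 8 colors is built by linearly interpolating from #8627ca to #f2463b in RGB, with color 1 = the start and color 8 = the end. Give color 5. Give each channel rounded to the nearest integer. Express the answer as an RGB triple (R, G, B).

(196, 57, 120)

With 8 swatches and endpoints inclusive, swatch 5 sits at t = (5 − 1)/(8 − 1) = 4/7 ≈ 0.5714.
#8627ca → (134, 39, 202); #f2463b → (242, 70, 59).
R = 134 + 0.5714 × (242 − 134) = 195.711 → 196
G = 39 + 0.5714 × (70 − 39) = 56.713 → 57
B = 202 + 0.5714 × (59 − 202) = 120.29 → 120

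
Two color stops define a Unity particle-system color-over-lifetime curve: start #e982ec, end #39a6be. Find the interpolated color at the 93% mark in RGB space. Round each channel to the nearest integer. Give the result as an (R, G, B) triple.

(69, 163, 193)

#e982ec → (233, 130, 236); #39a6be → (57, 166, 190).
93% corresponds to t = 0.93.
R = 233 + 0.93 × (57 − 233) = 233 + 0.93 × -176 = 69.32 → 69
G = 130 + 0.93 × (166 − 130) = 130 + 0.93 × 36 = 163.48 → 163
B = 236 + 0.93 × (190 − 236) = 236 + 0.93 × -46 = 193.22 → 193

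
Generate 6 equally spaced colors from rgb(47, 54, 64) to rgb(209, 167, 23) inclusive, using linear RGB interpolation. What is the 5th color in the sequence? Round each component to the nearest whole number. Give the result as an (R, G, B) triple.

With 6 swatches and endpoints inclusive, swatch 5 sits at t = (5 − 1)/(6 − 1) = 4/5 ≈ 0.8.
R = 47 + 0.8 × (209 − 47) = 176.6 → 177
G = 54 + 0.8 × (167 − 54) = 144.4 → 144
B = 64 + 0.8 × (23 − 64) = 31.2 → 31

(177, 144, 31)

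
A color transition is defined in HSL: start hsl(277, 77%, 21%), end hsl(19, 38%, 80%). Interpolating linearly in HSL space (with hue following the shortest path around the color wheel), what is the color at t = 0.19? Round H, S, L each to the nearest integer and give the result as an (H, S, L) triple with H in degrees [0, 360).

(296, 70, 32)

Hue: 19 − 277 = -258°, but |-258| > 180 so the shorter arc goes the other way: Δh = -258 + 360 = 102°.
H = 277 + 0.19 × (102) = 296.38 → 296°
S = 77 + 0.19 × (38 − 77) = 69.59 → 70%
L = 21 + 0.19 × (80 − 21) = 32.21 → 32%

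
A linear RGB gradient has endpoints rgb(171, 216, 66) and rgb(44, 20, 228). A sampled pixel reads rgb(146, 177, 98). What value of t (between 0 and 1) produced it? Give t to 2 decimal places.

0.20

Invert the lerp on the G channel (largest span, 196): t = (177 − 216) / (20 − 216) = -39/-196 = 0.19898.
Check on R: (146 − 171)/(44 − 171) = 0.1969 ✓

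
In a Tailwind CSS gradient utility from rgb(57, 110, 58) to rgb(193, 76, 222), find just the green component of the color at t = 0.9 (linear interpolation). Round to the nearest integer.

G = 110 + 0.9 × (76 − 110) = 79.4 → 79

79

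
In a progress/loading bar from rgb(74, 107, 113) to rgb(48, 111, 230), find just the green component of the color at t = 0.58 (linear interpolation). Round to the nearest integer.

G = 107 + 0.58 × (111 − 107) = 109.32 → 109

109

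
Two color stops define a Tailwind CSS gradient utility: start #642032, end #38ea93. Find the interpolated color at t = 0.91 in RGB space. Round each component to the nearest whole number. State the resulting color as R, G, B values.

#642032 → (100, 32, 50); #38ea93 → (56, 234, 147).
R = 100 + 0.91 × (56 − 100) = 100 + 0.91 × -44 = 59.96 → 60
G = 32 + 0.91 × (234 − 32) = 32 + 0.91 × 202 = 215.82 → 216
B = 50 + 0.91 × (147 − 50) = 50 + 0.91 × 97 = 138.27 → 138

(60, 216, 138)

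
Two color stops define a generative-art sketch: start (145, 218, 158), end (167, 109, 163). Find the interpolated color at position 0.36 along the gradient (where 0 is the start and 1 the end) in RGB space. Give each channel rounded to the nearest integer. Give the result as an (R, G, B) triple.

R = 145 + 0.36 × (167 − 145) = 145 + 0.36 × 22 = 152.92 → 153
G = 218 + 0.36 × (109 − 218) = 218 + 0.36 × -109 = 178.76 → 179
B = 158 + 0.36 × (163 − 158) = 158 + 0.36 × 5 = 159.8 → 160

(153, 179, 160)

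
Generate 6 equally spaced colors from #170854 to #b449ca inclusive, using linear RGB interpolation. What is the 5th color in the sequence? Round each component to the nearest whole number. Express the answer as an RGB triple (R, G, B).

(149, 60, 178)

With 6 swatches and endpoints inclusive, swatch 5 sits at t = (5 − 1)/(6 − 1) = 4/5 ≈ 0.8.
#170854 → (23, 8, 84); #b449ca → (180, 73, 202).
R = 23 + 0.8 × (180 − 23) = 148.6 → 149
G = 8 + 0.8 × (73 − 8) = 60 → 60
B = 84 + 0.8 × (202 − 84) = 178.4 → 178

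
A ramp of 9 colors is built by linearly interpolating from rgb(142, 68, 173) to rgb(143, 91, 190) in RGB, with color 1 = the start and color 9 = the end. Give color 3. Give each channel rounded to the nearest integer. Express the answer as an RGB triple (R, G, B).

(142, 74, 177)

With 9 swatches and endpoints inclusive, swatch 3 sits at t = (3 − 1)/(9 − 1) = 2/8 ≈ 0.25.
R = 142 + 0.25 × (143 − 142) = 142.25 → 142
G = 68 + 0.25 × (91 − 68) = 73.75 → 74
B = 173 + 0.25 × (190 − 173) = 177.25 → 177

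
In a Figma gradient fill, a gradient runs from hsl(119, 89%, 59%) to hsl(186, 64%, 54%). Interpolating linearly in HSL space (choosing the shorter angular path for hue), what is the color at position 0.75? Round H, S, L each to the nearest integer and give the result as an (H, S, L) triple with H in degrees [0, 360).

Hue arc: Δh = 186 − 119 = 67° (|Δh| ≤ 180, already the shorter path).
H = 119 + 0.75 × (67) = 169.25 → 169°
S = 89 + 0.75 × (64 − 89) = 70.25 → 70%
L = 59 + 0.75 × (54 − 59) = 55.25 → 55%

(169, 70, 55)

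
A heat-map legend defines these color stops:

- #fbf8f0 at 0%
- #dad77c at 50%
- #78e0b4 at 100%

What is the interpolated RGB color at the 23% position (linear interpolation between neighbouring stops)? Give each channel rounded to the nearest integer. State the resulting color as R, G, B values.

(236, 233, 187)

23% lies between the 0% and 50% stops, so the local fraction is t = (23 − 0)/(50 − 0) = 23/50 ≈ 0.46.
#fbf8f0 → (251, 248, 240); #dad77c → (218, 215, 124).
R = 251 + 0.46 × (218 − 251) = 235.82 → 236
G = 248 + 0.46 × (215 − 248) = 232.82 → 233
B = 240 + 0.46 × (124 − 240) = 186.64 → 187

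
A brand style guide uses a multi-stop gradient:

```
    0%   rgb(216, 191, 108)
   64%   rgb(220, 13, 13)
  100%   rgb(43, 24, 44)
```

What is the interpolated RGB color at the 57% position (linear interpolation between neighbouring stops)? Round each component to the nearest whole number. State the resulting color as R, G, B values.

(220, 32, 23)

57% lies between the 0% and 64% stops, so the local fraction is t = (57 − 0)/(64 − 0) = 57/64 ≈ 0.8906.
R = 216 + 0.8906 × (220 − 216) = 219.562 → 220
G = 191 + 0.8906 × (13 − 191) = 32.473 → 32
B = 108 + 0.8906 × (13 − 108) = 23.393 → 23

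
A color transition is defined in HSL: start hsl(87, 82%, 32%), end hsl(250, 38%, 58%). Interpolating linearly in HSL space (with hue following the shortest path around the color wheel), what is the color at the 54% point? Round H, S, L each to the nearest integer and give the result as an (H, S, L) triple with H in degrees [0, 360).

Hue arc: Δh = 250 − 87 = 163° (|Δh| ≤ 180, already the shorter path).
H = 87 + 0.54 × (163) = 175.02 → 175°
S = 82 + 0.54 × (38 − 82) = 58.24 → 58%
L = 32 + 0.54 × (58 − 32) = 46.04 → 46%

(175, 58, 46)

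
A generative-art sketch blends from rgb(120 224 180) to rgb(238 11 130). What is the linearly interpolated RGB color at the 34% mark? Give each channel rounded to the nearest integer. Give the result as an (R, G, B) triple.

34% corresponds to t = 0.34.
R = 120 + 0.34 × (238 − 120) = 120 + 0.34 × 118 = 160.12 → 160
G = 224 + 0.34 × (11 − 224) = 224 + 0.34 × -213 = 151.58 → 152
B = 180 + 0.34 × (130 − 180) = 180 + 0.34 × -50 = 163 → 163

(160, 152, 163)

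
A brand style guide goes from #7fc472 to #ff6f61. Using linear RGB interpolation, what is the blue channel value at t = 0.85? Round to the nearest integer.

100

B₁ = 114 (from #7fc472), B₂ = 97 (from #ff6f61).
B = 114 + 0.85 × (97 − 114) = 99.55 → 100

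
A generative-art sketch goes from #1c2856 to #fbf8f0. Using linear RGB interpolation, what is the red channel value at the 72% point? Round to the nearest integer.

R₁ = 28 (from #1c2856), R₂ = 251 (from #fbf8f0).
R = 28 + 0.72 × (251 − 28) = 188.56 → 189

189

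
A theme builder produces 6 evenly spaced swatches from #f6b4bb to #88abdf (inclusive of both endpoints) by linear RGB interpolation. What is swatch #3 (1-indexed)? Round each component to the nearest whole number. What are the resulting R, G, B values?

With 6 swatches and endpoints inclusive, swatch 3 sits at t = (3 − 1)/(6 − 1) = 2/5 ≈ 0.4.
#f6b4bb → (246, 180, 187); #88abdf → (136, 171, 223).
R = 246 + 0.4 × (136 − 246) = 202 → 202
G = 180 + 0.4 × (171 − 180) = 176.4 → 176
B = 187 + 0.4 × (223 − 187) = 201.4 → 201

(202, 176, 201)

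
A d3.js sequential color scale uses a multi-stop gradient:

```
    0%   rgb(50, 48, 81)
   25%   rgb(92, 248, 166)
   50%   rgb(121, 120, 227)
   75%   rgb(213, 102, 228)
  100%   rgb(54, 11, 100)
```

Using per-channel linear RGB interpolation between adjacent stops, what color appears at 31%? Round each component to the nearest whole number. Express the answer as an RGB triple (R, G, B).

31% lies between the 25% and 50% stops, so the local fraction is t = (31 − 25)/(50 − 25) = 6/25 ≈ 0.24.
R = 92 + 0.24 × (121 − 92) = 98.96 → 99
G = 248 + 0.24 × (120 − 248) = 217.28 → 217
B = 166 + 0.24 × (227 − 166) = 180.64 → 181

(99, 217, 181)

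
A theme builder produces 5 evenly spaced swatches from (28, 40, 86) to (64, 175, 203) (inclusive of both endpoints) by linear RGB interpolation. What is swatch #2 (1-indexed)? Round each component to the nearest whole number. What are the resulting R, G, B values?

With 5 swatches and endpoints inclusive, swatch 2 sits at t = (2 − 1)/(5 − 1) = 1/4 ≈ 0.25.
R = 28 + 0.25 × (64 − 28) = 37 → 37
G = 40 + 0.25 × (175 − 40) = 73.75 → 74
B = 86 + 0.25 × (203 − 86) = 115.25 → 115

(37, 74, 115)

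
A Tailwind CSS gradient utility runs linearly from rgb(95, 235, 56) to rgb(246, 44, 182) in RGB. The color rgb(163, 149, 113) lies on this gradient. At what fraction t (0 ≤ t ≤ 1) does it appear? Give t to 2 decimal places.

0.45

Invert the lerp on the G channel (largest span, 191): t = (149 − 235) / (44 − 235) = -86/-191 = 0.45026.
Check on R: (163 − 95)/(246 − 95) = 0.4503 ✓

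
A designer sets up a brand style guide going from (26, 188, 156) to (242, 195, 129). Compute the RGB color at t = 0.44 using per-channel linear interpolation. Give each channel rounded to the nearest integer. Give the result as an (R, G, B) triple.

R = 26 + 0.44 × (242 − 26) = 26 + 0.44 × 216 = 121.04 → 121
G = 188 + 0.44 × (195 − 188) = 188 + 0.44 × 7 = 191.08 → 191
B = 156 + 0.44 × (129 − 156) = 156 + 0.44 × -27 = 144.12 → 144
So the blended color is (121, 191, 144), about #79bf90.

(121, 191, 144)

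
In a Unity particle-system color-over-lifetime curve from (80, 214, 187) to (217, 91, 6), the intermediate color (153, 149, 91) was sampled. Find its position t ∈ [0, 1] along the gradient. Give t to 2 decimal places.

0.53

Invert the lerp on the B channel (largest span, 181): t = (91 − 187) / (6 − 187) = -96/-181 = 0.53039.
Check on R: (153 − 80)/(217 − 80) = 0.5328 ✓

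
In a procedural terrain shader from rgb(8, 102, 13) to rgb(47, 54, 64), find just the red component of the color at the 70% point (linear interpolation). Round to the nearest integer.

R = 8 + 0.7 × (47 − 8) = 35.3 → 35

35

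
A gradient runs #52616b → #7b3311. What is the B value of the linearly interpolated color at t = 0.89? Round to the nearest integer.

B₁ = 107 (from #52616b), B₂ = 17 (from #7b3311).
B = 107 + 0.89 × (17 − 107) = 26.9 → 27

27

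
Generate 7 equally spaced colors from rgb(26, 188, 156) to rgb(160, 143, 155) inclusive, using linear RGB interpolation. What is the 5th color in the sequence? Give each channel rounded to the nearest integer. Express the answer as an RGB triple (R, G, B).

With 7 swatches and endpoints inclusive, swatch 5 sits at t = (5 − 1)/(7 − 1) = 4/6 ≈ 0.6667.
R = 26 + 0.6667 × (160 − 26) = 115.338 → 115
G = 188 + 0.6667 × (143 − 188) = 157.999 → 158
B = 156 + 0.6667 × (155 − 156) = 155.333 → 155

(115, 158, 155)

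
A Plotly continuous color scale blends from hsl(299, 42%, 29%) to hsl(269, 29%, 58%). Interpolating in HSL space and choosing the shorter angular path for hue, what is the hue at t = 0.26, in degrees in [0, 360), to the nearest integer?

Hue arc: Δh = 269 − 299 = -30° (|Δh| ≤ 180, already the shorter path).
H = 299 + 0.26 × (-30) = 291.2 → 291°

291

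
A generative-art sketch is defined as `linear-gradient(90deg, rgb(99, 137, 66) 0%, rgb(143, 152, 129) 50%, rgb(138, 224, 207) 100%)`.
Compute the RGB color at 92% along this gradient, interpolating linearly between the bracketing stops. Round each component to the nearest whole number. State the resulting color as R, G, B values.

92% lies between the 50% and 100% stops, so the local fraction is t = (92 − 50)/(100 − 50) = 42/50 ≈ 0.84.
R = 143 + 0.84 × (138 − 143) = 138.8 → 139
G = 152 + 0.84 × (224 − 152) = 212.48 → 212
B = 129 + 0.84 × (207 − 129) = 194.52 → 195

(139, 212, 195)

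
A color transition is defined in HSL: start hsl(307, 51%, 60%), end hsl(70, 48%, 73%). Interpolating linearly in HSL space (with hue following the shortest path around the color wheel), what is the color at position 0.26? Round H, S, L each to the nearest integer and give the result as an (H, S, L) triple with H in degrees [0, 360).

(339, 50, 63)

Hue: 70 − 307 = -237°, but |-237| > 180 so the shorter arc goes the other way: Δh = -237 + 360 = 123°.
H = 307 + 0.26 × (123) = 338.98 → 339°
S = 51 + 0.26 × (48 − 51) = 50.22 → 50%
L = 60 + 0.26 × (73 − 60) = 63.38 → 63%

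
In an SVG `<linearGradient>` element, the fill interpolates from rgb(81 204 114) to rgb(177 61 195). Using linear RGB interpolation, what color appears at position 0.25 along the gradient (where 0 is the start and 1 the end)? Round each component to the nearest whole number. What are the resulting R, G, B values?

R = 81 + 0.25 × (177 − 81) = 81 + 0.25 × 96 = 105 → 105
G = 204 + 0.25 × (61 − 204) = 204 + 0.25 × -143 = 168.25 → 168
B = 114 + 0.25 × (195 − 114) = 114 + 0.25 × 81 = 134.25 → 134

(105, 168, 134)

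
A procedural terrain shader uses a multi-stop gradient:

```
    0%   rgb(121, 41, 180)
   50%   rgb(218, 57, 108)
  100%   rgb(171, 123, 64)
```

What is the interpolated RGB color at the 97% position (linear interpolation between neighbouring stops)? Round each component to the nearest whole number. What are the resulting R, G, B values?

97% lies between the 50% and 100% stops, so the local fraction is t = (97 − 50)/(100 − 50) = 47/50 ≈ 0.94.
R = 218 + 0.94 × (171 − 218) = 173.82 → 174
G = 57 + 0.94 × (123 − 57) = 119.04 → 119
B = 108 + 0.94 × (64 − 108) = 66.64 → 67

(174, 119, 67)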